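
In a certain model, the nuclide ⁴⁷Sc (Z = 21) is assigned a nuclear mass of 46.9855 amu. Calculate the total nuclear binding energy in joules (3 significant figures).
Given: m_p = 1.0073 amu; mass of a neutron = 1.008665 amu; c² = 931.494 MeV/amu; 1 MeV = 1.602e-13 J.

Z = 21, so N = A − Z = 47 − 21 = 26.
Σm = 21·m_p + 26·m_n = 21.1533 + 26.225290 = 47.378590 amu
The mass defect is 47.378590 − 46.9855 = 0.393090 amu.
Binding energy = Δm·c² = 0.393090 × 931.494 MeV/amu = 366.161 MeV
In joules: 366.161 MeV × 1.602e-13 J/MeV = 5.8659e-11 J

5.87e-11 J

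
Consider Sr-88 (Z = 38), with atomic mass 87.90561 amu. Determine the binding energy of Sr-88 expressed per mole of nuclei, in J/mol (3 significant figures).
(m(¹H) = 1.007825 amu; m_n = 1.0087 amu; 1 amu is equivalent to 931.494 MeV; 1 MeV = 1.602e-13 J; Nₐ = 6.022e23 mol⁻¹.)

7.43e+13 J/mol

With 38 protons and 50 neutrons (A = 88):
Σm = 38·m(¹H) + 50·m_n = 38.297350 + 50.4350 = 88.732350 amu
Mass defect Δm = 88.732350 − 87.90561 = 0.826740 amu
Converting to energy: 0.826740 amu × 931.494 MeV/amu = 770.103 MeV
Per nucleus in joules: 770.103 MeV × 1.602e-13 J/MeV = 1.2337e-10 J
Per mole: 1.2337e-10 J × 6.022e23 mol⁻¹ = 7.4293e+13 J/mol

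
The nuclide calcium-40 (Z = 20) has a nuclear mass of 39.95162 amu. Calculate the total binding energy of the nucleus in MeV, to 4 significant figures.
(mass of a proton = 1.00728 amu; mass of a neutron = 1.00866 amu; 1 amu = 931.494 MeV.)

Z = 20, so N = A − Z = 40 − 20 = 20.
Mass of separated nucleons = 20(1.00728) + 20(1.00866) = 20.14560 + 20.17320 = 40.31880 amu
Δm = 40.31880 − 39.95162 = 0.36718 amu
Binding energy = Δm·c² = 0.36718 × 931.494 MeV/amu = 342.026 MeV

342.0 MeV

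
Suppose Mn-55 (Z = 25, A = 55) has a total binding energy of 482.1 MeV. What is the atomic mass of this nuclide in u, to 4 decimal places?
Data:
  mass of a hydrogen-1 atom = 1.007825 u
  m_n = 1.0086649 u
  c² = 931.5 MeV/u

Mass defect = 482.1 MeV / (931.5 MeV/u) = 0.517552 u
Constituent mass = 25(1.007825) + 30(1.0086649) = 55.4555720 u
Atomic mass = 55.4555720 − 0.517552 = 54.9380200 u ≈ 54.9380 u (to 4 decimal places)

54.9380 u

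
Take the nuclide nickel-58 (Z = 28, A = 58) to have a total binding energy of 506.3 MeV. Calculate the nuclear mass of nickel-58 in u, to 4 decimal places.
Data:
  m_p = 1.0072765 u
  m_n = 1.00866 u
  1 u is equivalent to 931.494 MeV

Mass defect = 506.3 MeV / (931.494 MeV/u) = 0.543535 u
Constituent mass = 28(1.0072765) + 30(1.00866) = 58.4635420 u
Nuclear mass = 58.4635420 − 0.543535 = 57.9200070 u ≈ 57.9200 u (to 4 decimal places)

57.9200 u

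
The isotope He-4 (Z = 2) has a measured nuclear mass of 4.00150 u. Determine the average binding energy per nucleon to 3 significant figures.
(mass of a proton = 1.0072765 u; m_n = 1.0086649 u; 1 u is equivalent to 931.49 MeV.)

7.08 MeV/nucleon

Σm = 2·m_p + 2·m_n = 2.0145530 + 2.0173298 = 4.0318828 u
Δm = 4.0318828 − 4.00150 = 0.0303828 u
E_B = 0.0303828 × 931.49 = 28.3013 MeV
BE/A = 28.3013 MeV / 4 = 7.075 MeV/nucleon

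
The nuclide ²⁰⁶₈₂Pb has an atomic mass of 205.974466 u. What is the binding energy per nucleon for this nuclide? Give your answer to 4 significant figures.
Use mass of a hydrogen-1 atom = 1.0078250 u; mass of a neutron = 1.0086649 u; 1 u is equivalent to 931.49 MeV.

7.875 MeV/nucleon

Z = 82, so N = A − Z = 206 − 82 = 124.
Mass of separated nucleons = 82(1.0078250) + 124(1.0086649) = 82.6416500 + 125.0744476 = 207.7160976 u
Mass defect Δm = 207.7160976 − 205.974466 = 1.7416316 u
Binding energy = Δm·c² = 1.7416316 × 931.49 MeV/u = 1622.31 MeV
BE/A = 1622.31 MeV / 206 = 7.875 MeV/nucleon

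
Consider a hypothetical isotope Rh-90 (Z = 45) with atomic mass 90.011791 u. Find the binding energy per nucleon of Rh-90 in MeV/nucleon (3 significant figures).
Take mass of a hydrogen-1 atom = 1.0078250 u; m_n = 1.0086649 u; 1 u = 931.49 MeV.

Z = 45, so N = A − Z = 90 − 45 = 45.
Σm = 45·m(¹H) + 45·m_n = 45.3521250 + 45.3899205 = 90.7420455 u
Δm = 90.7420455 − 90.011791 = 0.7302545 u
Converting to energy: 0.7302545 u × 931.49 MeV/u = 680.225 MeV
Dividing by A = 90 gives 7.558 MeV per nucleon.

7.56 MeV/nucleon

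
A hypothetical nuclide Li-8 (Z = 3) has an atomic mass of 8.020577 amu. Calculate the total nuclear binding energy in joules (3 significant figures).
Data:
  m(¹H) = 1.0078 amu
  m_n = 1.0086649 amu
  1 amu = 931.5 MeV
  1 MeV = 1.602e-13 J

Σm = 3·m(¹H) + 5·m_n = 3.0234 + 5.0433245 = 8.0667245 amu
Mass defect Δm = 8.0667245 − 8.020577 = 0.0461475 amu
Binding energy = Δm·c² = 0.0461475 × 931.5 MeV/amu = 42.9864 MeV
In joules: 42.9864 MeV × 1.602e-13 J/MeV = 6.8864e-12 J

6.89e-12 J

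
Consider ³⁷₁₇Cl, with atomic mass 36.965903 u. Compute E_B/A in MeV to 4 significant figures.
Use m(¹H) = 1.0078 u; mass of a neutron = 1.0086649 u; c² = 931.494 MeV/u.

8.560 MeV/nucleon

Mass of separated nucleons = 17(1.0078) + 20(1.0086649) = 17.1326 + 20.1732980 = 37.3058980 u
Mass defect Δm = 37.3058980 − 36.965903 = 0.3399950 u
Converting to energy: 0.3399950 u × 931.494 MeV/u = 316.703 MeV
Dividing by A = 37 gives 8.560 MeV per nucleon.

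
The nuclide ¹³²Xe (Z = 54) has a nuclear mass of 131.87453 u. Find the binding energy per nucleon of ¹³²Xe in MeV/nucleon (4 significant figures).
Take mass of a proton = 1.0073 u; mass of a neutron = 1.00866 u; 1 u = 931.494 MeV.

8.434 MeV/nucleon

Mass of separated nucleons = 54(1.0073) + 78(1.00866) = 54.3942 + 78.67548 = 133.06968 u
Mass defect Δm = 133.06968 − 131.87453 = 1.19515 u
Binding energy = Δm·c² = 1.19515 × 931.494 MeV/u = 1113.28 MeV
Dividing by A = 132 gives 8.434 MeV per nucleon.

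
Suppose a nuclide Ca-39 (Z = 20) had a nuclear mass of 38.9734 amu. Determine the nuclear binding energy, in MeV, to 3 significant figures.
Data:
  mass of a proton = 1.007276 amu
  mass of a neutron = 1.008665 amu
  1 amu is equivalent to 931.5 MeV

314 MeV

Total constituent mass: 20 × 1.007276 + 19 × 1.008665 = 39.310155 amu
Δm = 39.310155 − 38.9734 = 0.336755 amu
Binding energy = Δm·c² = 0.336755 × 931.5 MeV/amu = 313.687 MeV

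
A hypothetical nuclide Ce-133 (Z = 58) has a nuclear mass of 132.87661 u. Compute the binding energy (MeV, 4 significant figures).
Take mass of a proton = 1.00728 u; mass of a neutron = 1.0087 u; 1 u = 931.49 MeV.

Σm = 58·m_p + 75·m_n = 58.42224 + 75.6525 = 134.07474 u
Δm = 134.07474 − 132.87661 = 1.19813 u
Converting to energy: 1.19813 u × 931.49 MeV/u = 1116.05 MeV

1116 MeV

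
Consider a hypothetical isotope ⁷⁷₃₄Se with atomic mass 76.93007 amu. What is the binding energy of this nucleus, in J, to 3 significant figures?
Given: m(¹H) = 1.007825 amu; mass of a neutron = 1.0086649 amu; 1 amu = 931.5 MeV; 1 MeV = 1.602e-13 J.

1.06e-10 J

Z = 34, so N = A − Z = 77 − 34 = 43.
Σm = 34·m(¹H) + 43·m_n = 34.266050 + 43.3725907 = 77.6386407 amu
Mass defect Δm = 77.6386407 − 76.93007 = 0.7085707 amu
E_B = 0.7085707 × 931.5 = 660.034 MeV
In joules: 660.034 MeV × 1.602e-13 J/MeV = 1.0574e-10 J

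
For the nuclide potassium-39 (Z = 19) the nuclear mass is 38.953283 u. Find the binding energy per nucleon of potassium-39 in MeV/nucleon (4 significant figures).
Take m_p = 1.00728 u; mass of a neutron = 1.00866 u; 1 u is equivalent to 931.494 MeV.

8.556 MeV/nucleon

Total constituent mass: 19 × 1.00728 + 20 × 1.00866 = 39.31152 u
Δm = 39.31152 − 38.953283 = 0.358237 u
Converting to energy: 0.358237 u × 931.494 MeV/u = 333.696 MeV
Dividing by A = 39 gives 8.556 MeV per nucleon.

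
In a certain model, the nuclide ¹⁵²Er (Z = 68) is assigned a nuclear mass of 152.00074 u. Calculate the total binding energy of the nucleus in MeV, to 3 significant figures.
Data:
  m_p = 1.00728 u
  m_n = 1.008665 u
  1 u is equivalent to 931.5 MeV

1140 MeV

Mass of separated nucleons = 68(1.00728) + 84(1.008665) = 68.49504 + 84.727860 = 153.222900 u
Δm = 153.222900 − 152.00074 = 1.222160 u
E_B = 1.222160 × 931.5 = 1138.44 MeV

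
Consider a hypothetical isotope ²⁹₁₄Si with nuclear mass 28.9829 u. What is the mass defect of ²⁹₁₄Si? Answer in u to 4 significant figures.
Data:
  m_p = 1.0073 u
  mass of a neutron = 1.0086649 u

The nucleus contains 14 protons and 29 − 14 = 15 neutrons.
Total constituent mass: 14 × 1.0073 + 15 × 1.0086649 = 29.2321735 u
Mass defect Δm = 29.2321735 − 28.9829 = 0.2492735 u

0.2493 u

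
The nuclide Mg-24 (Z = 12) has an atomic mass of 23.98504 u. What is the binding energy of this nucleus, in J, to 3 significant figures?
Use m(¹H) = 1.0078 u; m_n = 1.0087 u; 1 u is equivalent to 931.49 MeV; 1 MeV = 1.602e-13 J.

Z = 12, so N = A − Z = 24 − 12 = 12.
Total constituent mass: 12 × 1.0078 + 12 × 1.0087 = 24.1980 u
Δm = 24.1980 − 23.98504 = 0.21296 u
E_B = 0.21296 × 931.49 = 198.370 MeV
In joules: 198.370 MeV × 1.602e-13 J/MeV = 3.1779e-11 J

3.18e-11 J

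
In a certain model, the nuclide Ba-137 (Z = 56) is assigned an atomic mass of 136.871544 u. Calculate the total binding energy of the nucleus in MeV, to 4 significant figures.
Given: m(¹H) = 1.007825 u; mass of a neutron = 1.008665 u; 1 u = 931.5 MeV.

Σm = 56·m(¹H) + 81·m_n = 56.438200 + 81.701865 = 138.140065 u
The mass defect is 138.140065 − 136.871544 = 1.268521 u.
Converting to energy: 1.268521 u × 931.5 MeV/u = 1181.63 MeV

1182 MeV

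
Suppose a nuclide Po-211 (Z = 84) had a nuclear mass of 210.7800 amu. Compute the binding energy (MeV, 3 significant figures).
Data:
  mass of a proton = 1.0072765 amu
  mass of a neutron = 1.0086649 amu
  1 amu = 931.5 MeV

The nucleus contains 84 protons and 211 − 84 = 127 neutrons.
Total constituent mass: 84 × 1.0072765 + 127 × 1.0086649 = 212.7116683 amu
The mass defect is 212.7116683 − 210.7800 = 1.9316683 amu.
E_B = 1.9316683 × 931.5 = 1799.35 MeV

1800 MeV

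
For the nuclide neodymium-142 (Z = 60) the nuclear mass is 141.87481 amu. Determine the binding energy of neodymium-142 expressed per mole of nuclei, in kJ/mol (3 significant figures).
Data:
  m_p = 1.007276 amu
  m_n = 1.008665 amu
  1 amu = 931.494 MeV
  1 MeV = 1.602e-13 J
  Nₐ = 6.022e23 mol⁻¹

1.14e+11 kJ/mol

With 60 protons and 82 neutrons (A = 142):
Mass of separated nucleons = 60(1.007276) + 82(1.008665) = 60.436560 + 82.710530 = 143.147090 amu
The mass defect is 143.147090 − 141.87481 = 1.272280 amu.
Binding energy = Δm·c² = 1.272280 × 931.494 MeV/amu = 1185.12 MeV
Per nucleus in joules: 1185.12 MeV × 1.602e-13 J/MeV = 1.8986e-10 J
Per mole: 1.8986e-10 J × 6.022e23 mol⁻¹ = 1.1433e+14 J/mol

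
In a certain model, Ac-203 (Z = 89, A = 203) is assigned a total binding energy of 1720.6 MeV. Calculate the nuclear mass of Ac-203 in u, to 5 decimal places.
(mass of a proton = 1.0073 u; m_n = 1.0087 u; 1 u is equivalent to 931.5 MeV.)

202.79437 u

Mass defect = 1720.6 MeV / (931.5 MeV/u) = 1.8471283 u
Constituent mass = 89(1.0073) + 114(1.0087) = 204.6415 u
Nuclear mass = 204.6415 − 1.8471283 = 202.7943717 u ≈ 202.79437 u (to 5 decimal places)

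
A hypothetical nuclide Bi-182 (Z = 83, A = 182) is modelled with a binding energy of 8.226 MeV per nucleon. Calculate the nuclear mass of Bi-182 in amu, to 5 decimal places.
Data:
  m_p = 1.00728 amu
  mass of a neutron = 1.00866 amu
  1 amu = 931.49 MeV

181.85434 amu

Total binding energy = 182 × 8.226 = 1497.132 MeV
Mass defect = 1497.132 MeV / (931.49 MeV/amu) = 1.6072443 amu
Constituent mass = 83(1.00728) + 99(1.00866) = 183.46158 amu
Nuclear mass = 183.46158 − 1.6072443 = 181.8543357 amu ≈ 181.85434 amu (to 5 decimal places)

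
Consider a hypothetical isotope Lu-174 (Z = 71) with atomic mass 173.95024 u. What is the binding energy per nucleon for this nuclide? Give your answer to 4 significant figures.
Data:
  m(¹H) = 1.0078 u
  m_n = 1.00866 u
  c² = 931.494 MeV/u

Total constituent mass: 71 × 1.0078 + 103 × 1.00866 = 175.44578 u
The mass defect is 175.44578 − 173.95024 = 1.49554 u.
Converting to energy: 1.49554 u × 931.494 MeV/u = 1393.09 MeV
Per nucleon: 1393.09 / 174 = 8.006 MeV

8.006 MeV/nucleon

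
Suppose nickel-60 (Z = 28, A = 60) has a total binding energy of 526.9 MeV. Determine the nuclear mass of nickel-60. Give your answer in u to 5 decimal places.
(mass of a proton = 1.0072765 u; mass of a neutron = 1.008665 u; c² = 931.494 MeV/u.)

Mass defect = 526.9 MeV / (931.494 MeV/u) = 0.5656504 u
Constituent mass = 28(1.0072765) + 32(1.008665) = 60.4810220 u
Nuclear mass = 60.4810220 − 0.5656504 = 59.9153716 u ≈ 59.91537 u (to 5 decimal places)

59.91537 u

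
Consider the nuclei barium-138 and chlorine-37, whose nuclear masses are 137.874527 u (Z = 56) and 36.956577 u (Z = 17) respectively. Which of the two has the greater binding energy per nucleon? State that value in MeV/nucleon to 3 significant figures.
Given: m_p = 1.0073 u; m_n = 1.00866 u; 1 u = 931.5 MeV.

chlorine-37; 8.58 MeV/nucleon

barium-138: Σm = 56(1.0073) + 82(1.00866) = 139.11892 u; Δm = 1.244393 u; E_B = 1159.2 MeV; E_B/A = 8.400 MeV
chlorine-37: Σm = 17(1.0073) + 20(1.00866) = 37.29730 u; Δm = 0.340723 u; E_B = 317.38 MeV; E_B/A = 8.578 MeV
chlorine-37 has the higher binding energy per nucleon, so it is the more tightly bound nucleus.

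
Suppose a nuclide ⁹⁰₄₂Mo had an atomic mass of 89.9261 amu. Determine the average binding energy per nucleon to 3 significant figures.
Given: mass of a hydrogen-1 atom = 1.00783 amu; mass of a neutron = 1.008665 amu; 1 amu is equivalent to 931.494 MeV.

Z = 42, so N = A − Z = 90 − 42 = 48.
Σm = 42·m(¹H) + 48·m_n = 42.32886 + 48.415920 = 90.744780 amu
Δm = 90.744780 − 89.9261 = 0.818680 amu
Binding energy = Δm·c² = 0.818680 × 931.494 MeV/amu = 762.596 MeV
Dividing by A = 90 gives 8.473 MeV per nucleon.

8.47 MeV/nucleon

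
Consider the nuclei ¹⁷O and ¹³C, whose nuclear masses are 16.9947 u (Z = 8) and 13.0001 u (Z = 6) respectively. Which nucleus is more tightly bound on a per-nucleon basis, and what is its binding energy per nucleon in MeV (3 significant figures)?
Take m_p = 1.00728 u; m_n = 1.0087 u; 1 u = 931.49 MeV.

¹⁷O: Σm = 8(1.00728) + 9(1.0087) = 17.13654 u; Δm = 0.14184 u; E_B = 132.12 MeV; E_B/A = 7.772 MeV
¹³C: Σm = 6(1.00728) + 7(1.0087) = 13.10458 u; Δm = 0.10448 u; E_B = 97.322 MeV; E_B/A = 7.486 MeV
¹⁷O has the higher binding energy per nucleon, so it is the more tightly bound nucleus.

¹⁷O; 7.77 MeV/nucleon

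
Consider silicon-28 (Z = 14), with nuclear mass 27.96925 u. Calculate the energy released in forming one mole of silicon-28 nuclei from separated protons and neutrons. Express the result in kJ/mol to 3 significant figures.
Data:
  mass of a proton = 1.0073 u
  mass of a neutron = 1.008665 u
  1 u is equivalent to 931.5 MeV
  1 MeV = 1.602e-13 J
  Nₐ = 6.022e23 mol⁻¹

Total constituent mass: 14 × 1.0073 + 14 × 1.008665 = 28.223510 u
Δm = 28.223510 − 27.96925 = 0.254260 u
E_B = 0.254260 × 931.5 = 236.843 MeV
Per nucleus in joules: 236.843 MeV × 1.602e-13 J/MeV = 3.7942e-11 J
Per mole: 3.7942e-11 J × 6.022e23 mol⁻¹ = 2.2849e+13 J/mol

2.28e+10 kJ/mol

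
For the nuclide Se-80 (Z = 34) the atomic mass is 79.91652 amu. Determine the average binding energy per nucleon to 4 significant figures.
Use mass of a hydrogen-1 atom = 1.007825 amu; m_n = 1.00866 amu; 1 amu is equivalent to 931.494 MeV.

8.708 MeV/nucleon

Z = 34, so N = A − Z = 80 − 34 = 46.
Σm = 34·m(¹H) + 46·m_n = 34.266050 + 46.39836 = 80.664410 amu
Δm = 80.664410 − 79.91652 = 0.747890 amu
Binding energy = Δm·c² = 0.747890 × 931.494 MeV/amu = 696.655 MeV
BE/A = 696.655 MeV / 80 = 8.708 MeV/nucleon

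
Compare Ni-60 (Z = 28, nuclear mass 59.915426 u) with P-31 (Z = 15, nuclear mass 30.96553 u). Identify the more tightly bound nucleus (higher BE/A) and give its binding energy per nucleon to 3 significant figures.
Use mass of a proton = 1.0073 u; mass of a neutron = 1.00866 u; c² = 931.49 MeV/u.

Ni-60: Σm = 28(1.0073) + 32(1.00866) = 60.48152 u; Δm = 0.566094 u; E_B = 527.31 MeV; E_B/A = 8.789 MeV
P-31: Σm = 15(1.0073) + 16(1.00866) = 31.24806 u; Δm = 0.28253 u; E_B = 263.17 MeV; E_B/A = 8.489 MeV
Ni-60 has the higher binding energy per nucleon, so it is the more tightly bound nucleus.

Ni-60; 8.79 MeV/nucleon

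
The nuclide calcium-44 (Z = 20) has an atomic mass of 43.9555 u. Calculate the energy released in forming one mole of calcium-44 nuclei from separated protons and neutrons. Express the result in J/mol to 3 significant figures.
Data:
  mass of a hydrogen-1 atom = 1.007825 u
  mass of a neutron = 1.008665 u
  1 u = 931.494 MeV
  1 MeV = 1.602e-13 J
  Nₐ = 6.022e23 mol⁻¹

3.68e+13 J/mol

Z = 20, so N = A − Z = 44 − 20 = 24.
Mass of separated nucleons = 20(1.007825) + 24(1.008665) = 20.156500 + 24.207960 = 44.364460 u
Mass defect Δm = 44.364460 − 43.9555 = 0.408960 u
Binding energy = Δm·c² = 0.408960 × 931.494 MeV/u = 380.944 MeV
Per nucleus in joules: 380.944 MeV × 1.602e-13 J/MeV = 6.1027e-11 J
Per mole: 6.1027e-11 J × 6.022e23 mol⁻¹ = 3.6750e+13 J/mol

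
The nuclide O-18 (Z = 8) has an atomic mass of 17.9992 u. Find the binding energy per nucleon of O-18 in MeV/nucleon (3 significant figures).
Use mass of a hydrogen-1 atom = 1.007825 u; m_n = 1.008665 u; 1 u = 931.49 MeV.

Z = 8, so N = A − Z = 18 − 8 = 10.
Σm = 8·m(¹H) + 10·m_n = 8.062600 + 10.086650 = 18.149250 u
Δm = 18.149250 − 17.9992 = 0.150050 u
E_B = 0.150050 × 931.49 = 139.770 MeV
BE/A = 139.770 MeV / 18 = 7.765 MeV/nucleon

7.77 MeV/nucleon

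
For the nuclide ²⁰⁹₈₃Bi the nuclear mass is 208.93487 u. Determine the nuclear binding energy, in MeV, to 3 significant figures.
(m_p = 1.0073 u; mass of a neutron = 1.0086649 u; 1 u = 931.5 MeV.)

The nucleus contains 83 protons and 209 − 83 = 126 neutrons.
Mass of separated nucleons = 83(1.0073) + 126(1.0086649) = 83.6059 + 127.0917774 = 210.6976774 u
Δm = 210.6976774 − 208.93487 = 1.7628074 u
Binding energy = Δm·c² = 1.7628074 × 931.5 MeV/u = 1642.06 MeV

1640 MeV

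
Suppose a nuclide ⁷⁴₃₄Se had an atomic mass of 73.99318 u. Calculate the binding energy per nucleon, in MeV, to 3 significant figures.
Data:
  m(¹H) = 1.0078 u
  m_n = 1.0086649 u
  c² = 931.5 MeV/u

The nucleus contains 34 protons and 74 − 34 = 40 neutrons.
Σm = 34·m(¹H) + 40·m_n = 34.2652 + 40.3465960 = 74.6117960 u
The mass defect is 74.6117960 − 73.99318 = 0.6186160 u.
Converting to energy: 0.6186160 u × 931.5 MeV/u = 576.241 MeV
BE/A = 576.241 MeV / 74 = 7.787 MeV/nucleon

7.79 MeV/nucleon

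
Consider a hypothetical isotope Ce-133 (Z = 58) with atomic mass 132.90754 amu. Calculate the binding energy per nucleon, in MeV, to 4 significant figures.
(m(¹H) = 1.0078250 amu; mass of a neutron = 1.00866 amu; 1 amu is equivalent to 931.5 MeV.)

The nucleus contains 58 protons and 133 − 58 = 75 neutrons.
Total constituent mass: 58 × 1.0078250 + 75 × 1.00866 = 134.1033500 amu
The mass defect is 134.1033500 − 132.90754 = 1.1958100 amu.
Binding energy = Δm·c² = 1.1958100 × 931.5 MeV/amu = 1113.90 MeV
Per nucleon: 1113.90 / 133 = 8.375 MeV

8.375 MeV/nucleon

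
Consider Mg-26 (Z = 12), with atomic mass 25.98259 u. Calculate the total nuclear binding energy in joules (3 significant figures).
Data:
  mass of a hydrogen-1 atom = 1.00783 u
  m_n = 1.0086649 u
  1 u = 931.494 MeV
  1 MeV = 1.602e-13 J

3.47e-11 J

With 12 protons and 14 neutrons (A = 26):
Total constituent mass: 12 × 1.00783 + 14 × 1.0086649 = 26.2152686 u
Mass defect Δm = 26.2152686 − 25.98259 = 0.2326786 u
Converting to energy: 0.2326786 u × 931.494 MeV/u = 216.739 MeV
In joules: 216.739 MeV × 1.602e-13 J/MeV = 3.4722e-11 J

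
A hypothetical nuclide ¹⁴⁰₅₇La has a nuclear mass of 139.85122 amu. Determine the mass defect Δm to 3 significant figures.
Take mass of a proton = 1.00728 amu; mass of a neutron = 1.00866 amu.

Mass of separated nucleons = 57(1.00728) + 83(1.00866) = 57.41496 + 83.71878 = 141.13374 amu
Δm = 141.13374 − 139.85122 = 1.28252 amu

1.28 amu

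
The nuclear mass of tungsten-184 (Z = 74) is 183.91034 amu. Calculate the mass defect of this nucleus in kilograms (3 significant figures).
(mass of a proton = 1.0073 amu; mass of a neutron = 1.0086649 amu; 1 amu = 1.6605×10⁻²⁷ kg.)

Z = 74, so N = A − Z = 184 − 74 = 110.
Total constituent mass: 74 × 1.0073 + 110 × 1.0086649 = 185.4933390 amu
The mass defect is 185.4933390 − 183.91034 = 1.5829990 amu.
In SI units: 1.5829990 amu × 1.6605×10⁻²⁷ kg/amu = 2.6286e-27 kg

2.63e-27 kg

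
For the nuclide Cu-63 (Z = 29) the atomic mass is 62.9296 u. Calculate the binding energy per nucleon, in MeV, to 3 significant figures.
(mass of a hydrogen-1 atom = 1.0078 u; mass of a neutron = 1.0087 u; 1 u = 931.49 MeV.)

Total constituent mass: 29 × 1.0078 + 34 × 1.0087 = 63.5220 u
The mass defect is 63.5220 − 62.9296 = 0.5924 u.
Converting to energy: 0.5924 u × 931.49 MeV/u = 551.815 MeV
Per nucleon: 551.815 / 63 = 8.759 MeV

8.76 MeV/nucleon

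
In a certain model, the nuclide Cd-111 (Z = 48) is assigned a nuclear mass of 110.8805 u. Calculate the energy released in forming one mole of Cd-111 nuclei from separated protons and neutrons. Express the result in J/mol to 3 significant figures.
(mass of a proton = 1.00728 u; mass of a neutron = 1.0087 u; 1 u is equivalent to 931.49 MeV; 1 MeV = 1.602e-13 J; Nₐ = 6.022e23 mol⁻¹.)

Z = 48, so N = A − Z = 111 − 48 = 63.
Total constituent mass: 48 × 1.00728 + 63 × 1.0087 = 111.89754 u
Mass defect Δm = 111.89754 − 110.8805 = 1.01704 u
Converting to energy: 1.01704 u × 931.49 MeV/u = 947.363 MeV
Per nucleus in joules: 947.363 MeV × 1.602e-13 J/MeV = 1.5177e-10 J
Per mole: 1.5177e-10 J × 6.022e23 mol⁻¹ = 9.1396e+13 J/mol

9.14e+13 J/mol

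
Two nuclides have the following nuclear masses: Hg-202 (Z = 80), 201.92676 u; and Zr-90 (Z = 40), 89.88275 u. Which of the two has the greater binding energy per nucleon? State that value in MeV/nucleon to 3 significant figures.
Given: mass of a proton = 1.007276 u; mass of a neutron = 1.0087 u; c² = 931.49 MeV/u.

Hg-202: Σm = 80(1.007276) + 122(1.0087) = 203.643480 u; Δm = 1.716720 u; E_B = 1599.1 MeV; E_B/A = 7.916 MeV
Zr-90: Σm = 40(1.007276) + 50(1.0087) = 90.726040 u; Δm = 0.843290 u; E_B = 785.52 MeV; E_B/A = 8.728 MeV
Zr-90 has the higher binding energy per nucleon, so it is the more tightly bound nucleus.

Zr-90; 8.73 MeV/nucleon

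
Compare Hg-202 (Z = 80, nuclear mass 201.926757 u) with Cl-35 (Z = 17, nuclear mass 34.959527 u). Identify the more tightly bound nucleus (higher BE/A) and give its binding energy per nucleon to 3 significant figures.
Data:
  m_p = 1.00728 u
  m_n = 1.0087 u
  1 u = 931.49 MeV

Hg-202: Σm = 80(1.00728) + 122(1.0087) = 203.64380 u; Δm = 1.717043 u; E_B = 1599.4 MeV; E_B/A = 7.918 MeV
Cl-35: Σm = 17(1.00728) + 18(1.0087) = 35.28036 u; Δm = 0.320833 u; E_B = 298.85 MeV; E_B/A = 8.539 MeV
Cl-35 has the higher binding energy per nucleon, so it is the more tightly bound nucleus.

Cl-35; 8.54 MeV/nucleon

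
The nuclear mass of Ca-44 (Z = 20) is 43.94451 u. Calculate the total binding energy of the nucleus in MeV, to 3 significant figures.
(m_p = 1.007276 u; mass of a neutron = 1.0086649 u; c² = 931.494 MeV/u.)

381 MeV

The nucleus contains 20 protons and 44 − 20 = 24 neutrons.
Σm = 20·m_p + 24·m_n = 20.145520 + 24.2079576 = 44.3534776 u
Δm = 44.3534776 − 43.94451 = 0.4089676 u
Binding energy = Δm·c² = 0.4089676 × 931.494 MeV/u = 380.951 MeV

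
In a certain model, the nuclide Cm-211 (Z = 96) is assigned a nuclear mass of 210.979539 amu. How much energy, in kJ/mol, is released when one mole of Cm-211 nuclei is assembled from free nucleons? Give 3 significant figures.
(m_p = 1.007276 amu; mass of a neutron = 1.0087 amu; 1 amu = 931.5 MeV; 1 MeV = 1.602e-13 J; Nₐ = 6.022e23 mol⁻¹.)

The nucleus contains 96 protons and 211 − 96 = 115 neutrons.
Σm = 96·m_p + 115·m_n = 96.698496 + 116.0005 = 212.698996 amu
Δm = 212.698996 − 210.979539 = 1.719457 amu
Converting to energy: 1.719457 amu × 931.5 MeV/amu = 1601.67 MeV
Per nucleus in joules: 1601.67 MeV × 1.602e-13 J/MeV = 2.5659e-10 J
Per mole: 2.5659e-10 J × 6.022e23 mol⁻¹ = 1.5452e+14 J/mol

1.55e+11 kJ/mol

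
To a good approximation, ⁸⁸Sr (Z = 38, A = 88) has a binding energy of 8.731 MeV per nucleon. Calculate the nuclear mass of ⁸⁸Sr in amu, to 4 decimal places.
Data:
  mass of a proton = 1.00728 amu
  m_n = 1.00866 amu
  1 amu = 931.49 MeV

Total binding energy = 88 × 8.731 = 768.328 MeV
Mass defect = 768.328 MeV / (931.49 MeV/amu) = 0.824838 amu
Constituent mass = 38(1.00728) + 50(1.00866) = 88.70964 amu
Nuclear mass = 88.70964 − 0.824838 = 87.884802 amu ≈ 87.8848 amu (to 4 decimal places)

87.8848 amu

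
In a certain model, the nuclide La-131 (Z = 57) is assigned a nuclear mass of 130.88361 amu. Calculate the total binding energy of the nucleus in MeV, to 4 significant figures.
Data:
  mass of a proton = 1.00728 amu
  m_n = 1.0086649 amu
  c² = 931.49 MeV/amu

1092 MeV

With 57 protons and 74 neutrons (A = 131):
Σm = 57·m_p + 74·m_n = 57.41496 + 74.6412026 = 132.0561626 amu
The mass defect is 132.0561626 − 130.88361 = 1.1725526 amu.
E_B = 1.1725526 × 931.49 = 1092.22 MeV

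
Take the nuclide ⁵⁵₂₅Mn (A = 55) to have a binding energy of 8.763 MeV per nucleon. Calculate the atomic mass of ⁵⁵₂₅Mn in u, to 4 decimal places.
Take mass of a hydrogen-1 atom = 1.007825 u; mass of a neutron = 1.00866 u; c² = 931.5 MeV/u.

54.9380 u

Total binding energy = 55 × 8.763 = 481.965 MeV
Mass defect = 481.965 MeV / (931.5 MeV/u) = 0.517407 u
Constituent mass = 25(1.007825) + 30(1.00866) = 55.455425 u
Atomic mass = 55.455425 − 0.517407 = 54.938018 u ≈ 54.9380 u (to 4 decimal places)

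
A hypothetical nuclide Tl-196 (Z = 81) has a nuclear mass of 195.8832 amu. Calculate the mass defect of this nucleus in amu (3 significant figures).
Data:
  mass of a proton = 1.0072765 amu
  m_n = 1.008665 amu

Z = 81, so N = A − Z = 196 − 81 = 115.
Σm = 81·m_p + 115·m_n = 81.5893965 + 115.996475 = 197.5858715 amu
Δm = 197.5858715 − 195.8832 = 1.7026715 amu

1.70 amu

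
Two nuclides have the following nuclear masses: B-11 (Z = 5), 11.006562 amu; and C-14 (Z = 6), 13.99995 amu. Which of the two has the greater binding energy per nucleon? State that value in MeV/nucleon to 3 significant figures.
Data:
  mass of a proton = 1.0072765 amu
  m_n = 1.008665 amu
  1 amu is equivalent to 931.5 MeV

B-11: Σm = 5(1.0072765) + 6(1.008665) = 11.0883725 amu; Δm = 0.0818105 amu; E_B = 76.206 MeV; E_B/A = 6.928 MeV
C-14: Σm = 6(1.0072765) + 8(1.008665) = 14.1129790 amu; Δm = 0.1130290 amu; E_B = 105.2865 MeV; E_B/A = 7.520 MeV
C-14 has the higher binding energy per nucleon, so it is the more tightly bound nucleus.

C-14; 7.52 MeV/nucleon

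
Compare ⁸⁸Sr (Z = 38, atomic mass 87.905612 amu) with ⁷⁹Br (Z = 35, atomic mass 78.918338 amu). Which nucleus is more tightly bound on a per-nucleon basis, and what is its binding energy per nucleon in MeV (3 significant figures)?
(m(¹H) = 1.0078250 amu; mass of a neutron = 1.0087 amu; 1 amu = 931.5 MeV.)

⁸⁸Sr; 8.75 MeV/nucleon

⁸⁸Sr: Σm = 38(1.0078250) + 50(1.0087) = 88.7323500 amu; Δm = 0.8267380 amu; E_B = 770.11 MeV; E_B/A = 8.751 MeV
⁷⁹Br: Σm = 35(1.0078250) + 44(1.0087) = 79.6566750 amu; Δm = 0.7383370 amu; E_B = 687.76 MeV; E_B/A = 8.706 MeV
⁸⁸Sr has the higher binding energy per nucleon, so it is the more tightly bound nucleus.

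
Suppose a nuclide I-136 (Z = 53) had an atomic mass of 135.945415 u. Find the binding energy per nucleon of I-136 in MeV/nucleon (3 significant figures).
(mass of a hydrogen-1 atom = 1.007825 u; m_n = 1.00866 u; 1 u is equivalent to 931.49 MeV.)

8.14 MeV/nucleon

With 53 protons and 83 neutrons (A = 136):
Mass of separated nucleons = 53(1.007825) + 83(1.00866) = 53.414725 + 83.71878 = 137.133505 u
Δm = 137.133505 − 135.945415 = 1.188090 u
Binding energy = Δm·c² = 1.188090 × 931.49 MeV/u = 1106.69 MeV
Dividing by A = 136 gives 8.137 MeV per nucleon.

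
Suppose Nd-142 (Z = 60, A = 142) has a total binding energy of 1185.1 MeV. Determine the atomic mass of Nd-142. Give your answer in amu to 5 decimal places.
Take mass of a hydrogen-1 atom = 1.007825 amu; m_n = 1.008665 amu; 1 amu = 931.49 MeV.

141.90777 amu

Mass defect = 1185.1 MeV / (931.49 MeV/amu) = 1.2722627 amu
Constituent mass = 60(1.007825) + 82(1.008665) = 143.180030 amu
Atomic mass = 143.180030 − 1.2722627 = 141.9077673 amu ≈ 141.90777 amu (to 5 decimal places)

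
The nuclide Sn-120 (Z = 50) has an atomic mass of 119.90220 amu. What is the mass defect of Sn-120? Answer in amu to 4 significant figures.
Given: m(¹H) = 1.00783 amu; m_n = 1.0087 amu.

Total constituent mass: 50 × 1.00783 + 70 × 1.0087 = 121.00050 amu
Mass defect Δm = 121.00050 − 119.90220 = 1.09830 amu

1.098 amu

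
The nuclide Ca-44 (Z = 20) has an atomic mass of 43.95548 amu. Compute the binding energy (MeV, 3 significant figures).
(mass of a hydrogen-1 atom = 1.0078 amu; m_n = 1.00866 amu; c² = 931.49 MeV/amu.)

380 MeV

Mass of separated nucleons = 20(1.0078) + 24(1.00866) = 20.1560 + 24.20784 = 44.36384 amu
Δm = 44.36384 − 43.95548 = 0.40836 amu
E_B = 0.40836 × 931.49 = 380.383 MeV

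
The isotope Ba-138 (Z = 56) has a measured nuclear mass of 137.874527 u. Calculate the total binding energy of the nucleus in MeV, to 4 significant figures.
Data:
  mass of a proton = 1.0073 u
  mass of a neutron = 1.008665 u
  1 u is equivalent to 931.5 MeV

1160 MeV

The nucleus contains 56 protons and 138 − 56 = 82 neutrons.
Total constituent mass: 56 × 1.0073 + 82 × 1.008665 = 139.119330 u
The mass defect is 139.119330 − 137.874527 = 1.244803 u.
E_B = 1.244803 × 931.5 = 1159.53 MeV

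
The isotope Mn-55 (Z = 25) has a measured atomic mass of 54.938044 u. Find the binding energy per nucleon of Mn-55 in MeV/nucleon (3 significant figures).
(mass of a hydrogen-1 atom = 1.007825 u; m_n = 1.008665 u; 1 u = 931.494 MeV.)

8.77 MeV/nucleon

With 25 protons and 30 neutrons (A = 55):
Total constituent mass: 25 × 1.007825 + 30 × 1.008665 = 55.455575 u
Mass defect Δm = 55.455575 − 54.938044 = 0.517531 u
Converting to energy: 0.517531 u × 931.494 MeV/u = 482.077 MeV
Dividing by A = 55 gives 8.765 MeV per nucleon.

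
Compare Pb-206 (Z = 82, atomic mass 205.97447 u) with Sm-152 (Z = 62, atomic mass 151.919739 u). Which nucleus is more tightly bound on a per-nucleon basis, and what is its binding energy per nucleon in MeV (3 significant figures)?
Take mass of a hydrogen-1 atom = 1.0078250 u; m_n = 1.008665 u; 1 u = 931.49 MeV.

Sm-152; 8.24 MeV/nucleon

Pb-206: Σm = 82(1.0078250) + 124(1.008665) = 207.7161100 u; Δm = 1.7416400 u; E_B = 1622.3 MeV; E_B/A = 7.875 MeV
Sm-152: Σm = 62(1.0078250) + 90(1.008665) = 153.2650000 u; Δm = 1.3452610 u; E_B = 1253.1 MeV; E_B/A = 8.244 MeV
Sm-152 has the higher binding energy per nucleon, so it is the more tightly bound nucleus.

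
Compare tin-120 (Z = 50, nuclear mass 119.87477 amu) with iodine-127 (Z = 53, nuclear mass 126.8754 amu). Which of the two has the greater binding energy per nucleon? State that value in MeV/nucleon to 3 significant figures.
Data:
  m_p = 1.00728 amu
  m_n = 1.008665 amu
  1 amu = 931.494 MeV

tin-120; 8.51 MeV/nucleon

tin-120: Σm = 50(1.00728) + 70(1.008665) = 120.970550 amu; Δm = 1.095780 amu; E_B = 1020.7 MeV; E_B/A = 8.506 MeV
iodine-127: Σm = 53(1.00728) + 74(1.008665) = 128.027050 amu; Δm = 1.151650 amu; E_B = 1072.8 MeV; E_B/A = 8.447 MeV
tin-120 has the higher binding energy per nucleon, so it is the more tightly bound nucleus.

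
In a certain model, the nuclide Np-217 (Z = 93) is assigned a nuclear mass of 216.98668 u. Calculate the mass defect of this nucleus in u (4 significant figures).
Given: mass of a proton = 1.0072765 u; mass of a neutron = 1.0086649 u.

1.764 u

Total constituent mass: 93 × 1.0072765 + 124 × 1.0086649 = 218.7511621 u
The mass defect is 218.7511621 − 216.98668 = 1.7644821 u.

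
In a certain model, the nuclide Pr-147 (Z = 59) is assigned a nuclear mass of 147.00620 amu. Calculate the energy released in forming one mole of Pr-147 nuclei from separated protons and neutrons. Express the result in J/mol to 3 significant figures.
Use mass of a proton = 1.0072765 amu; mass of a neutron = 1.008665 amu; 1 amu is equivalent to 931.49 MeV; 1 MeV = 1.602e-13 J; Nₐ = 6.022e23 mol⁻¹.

Z = 59, so N = A − Z = 147 − 59 = 88.
Total constituent mass: 59 × 1.0072765 + 88 × 1.008665 = 148.1918335 amu
Δm = 148.1918335 − 147.00620 = 1.1856335 amu
Binding energy = Δm·c² = 1.1856335 × 931.49 MeV/amu = 1104.41 MeV
Per nucleus in joules: 1104.41 MeV × 1.602e-13 J/MeV = 1.7693e-10 J
Per mole: 1.7693e-10 J × 6.022e23 mol⁻¹ = 1.0655e+14 J/mol

1.07e+14 J/mol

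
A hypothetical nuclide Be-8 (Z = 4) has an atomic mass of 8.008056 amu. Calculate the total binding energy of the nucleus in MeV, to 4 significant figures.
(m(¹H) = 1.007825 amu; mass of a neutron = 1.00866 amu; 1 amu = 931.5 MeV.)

Z = 4, so N = A − Z = 8 − 4 = 4.
Mass of separated nucleons = 4(1.007825) + 4(1.00866) = 4.031300 + 4.03464 = 8.065940 amu
The mass defect is 8.065940 − 8.008056 = 0.057884 amu.
Converting to energy: 0.057884 amu × 931.5 MeV/amu = 53.9189 MeV

53.92 MeV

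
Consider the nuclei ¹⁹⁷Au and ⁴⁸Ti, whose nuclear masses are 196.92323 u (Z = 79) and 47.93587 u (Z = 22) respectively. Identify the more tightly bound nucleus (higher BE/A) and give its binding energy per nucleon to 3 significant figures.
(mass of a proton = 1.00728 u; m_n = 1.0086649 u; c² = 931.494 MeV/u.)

⁴⁸Ti; 8.72 MeV/nucleon

¹⁹⁷Au: Σm = 79(1.00728) + 118(1.0086649) = 198.5975782 u; Δm = 1.6743482 u; E_B = 1559.6 MeV; E_B/A = 7.917 MeV
⁴⁸Ti: Σm = 22(1.00728) + 26(1.0086649) = 48.3854474 u; Δm = 0.4495774 u; E_B = 418.78 MeV; E_B/A = 8.7246 MeV
⁴⁸Ti has the higher binding energy per nucleon, so it is the more tightly bound nucleus.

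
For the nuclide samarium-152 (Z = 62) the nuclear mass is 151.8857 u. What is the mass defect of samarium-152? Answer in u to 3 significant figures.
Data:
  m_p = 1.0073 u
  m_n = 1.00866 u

Z = 62, so N = A − Z = 152 − 62 = 90.
Total constituent mass: 62 × 1.0073 + 90 × 1.00866 = 153.23200 u
Δm = 153.23200 − 151.8857 = 1.34630 u

1.35 u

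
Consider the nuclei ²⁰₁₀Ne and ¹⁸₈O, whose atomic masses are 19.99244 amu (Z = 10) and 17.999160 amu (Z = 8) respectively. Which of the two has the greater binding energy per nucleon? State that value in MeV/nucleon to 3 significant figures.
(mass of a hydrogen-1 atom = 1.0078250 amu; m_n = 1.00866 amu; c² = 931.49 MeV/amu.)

²⁰₁₀Ne: Σm = 10(1.0078250) + 10(1.00866) = 20.1648500 amu; Δm = 0.1724100 amu; E_B = 160.60 MeV; E_B/A = 8.030 MeV
¹⁸₈O: Σm = 8(1.0078250) + 10(1.00866) = 18.1492000 amu; Δm = 0.1500400 amu; E_B = 139.76 MeV; E_B/A = 7.764 MeV
²⁰₁₀Ne has the higher binding energy per nucleon, so it is the more tightly bound nucleus.

²⁰₁₀Ne; 8.03 MeV/nucleon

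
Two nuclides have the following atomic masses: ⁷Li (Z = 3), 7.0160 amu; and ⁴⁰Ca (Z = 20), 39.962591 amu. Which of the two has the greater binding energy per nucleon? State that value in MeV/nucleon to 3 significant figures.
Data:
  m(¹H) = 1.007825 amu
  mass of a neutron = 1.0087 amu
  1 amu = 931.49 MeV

⁷Li: Σm = 3(1.007825) + 4(1.0087) = 7.058275 amu; Δm = 0.042275 amu; E_B = 39.379 MeV; E_B/A = 5.626 MeV
⁴⁰Ca: Σm = 20(1.007825) + 20(1.0087) = 40.330500 amu; Δm = 0.367909 amu; E_B = 342.70 MeV; E_B/A = 8.568 MeV
⁴⁰Ca has the higher binding energy per nucleon, so it is the more tightly bound nucleus.

⁴⁰Ca; 8.57 MeV/nucleon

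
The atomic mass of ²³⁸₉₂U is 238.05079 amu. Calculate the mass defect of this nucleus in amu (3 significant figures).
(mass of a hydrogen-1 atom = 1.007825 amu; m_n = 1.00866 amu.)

Z = 92, so N = A − Z = 238 − 92 = 146.
Mass of separated nucleons = 92(1.007825) + 146(1.00866) = 92.719900 + 147.26436 = 239.984260 amu
Mass defect Δm = 239.984260 − 238.05079 = 1.933470 amu

1.93 amu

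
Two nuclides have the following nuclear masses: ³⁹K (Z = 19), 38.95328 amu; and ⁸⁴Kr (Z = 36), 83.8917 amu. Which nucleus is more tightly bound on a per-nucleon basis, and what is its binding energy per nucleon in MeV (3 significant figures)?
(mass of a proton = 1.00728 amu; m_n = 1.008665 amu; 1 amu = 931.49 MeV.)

⁸⁴Kr; 8.72 MeV/nucleon

³⁹K: Σm = 19(1.00728) + 20(1.008665) = 39.311620 amu; Δm = 0.358340 amu; E_B = 333.79 MeV; E_B/A = 8.559 MeV
⁸⁴Kr: Σm = 36(1.00728) + 48(1.008665) = 84.678000 amu; Δm = 0.786300 amu; E_B = 732.43 MeV; E_B/A = 8.719 MeV
⁸⁴Kr has the higher binding energy per nucleon, so it is the more tightly bound nucleus.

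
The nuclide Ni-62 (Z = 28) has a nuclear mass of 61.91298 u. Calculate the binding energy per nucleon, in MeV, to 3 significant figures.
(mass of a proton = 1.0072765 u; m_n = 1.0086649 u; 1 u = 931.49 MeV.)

Z = 28, so N = A − Z = 62 − 28 = 34.
Σm = 28·m_p + 34·m_n = 28.2037420 + 34.2946066 = 62.4983486 u
Δm = 62.4983486 − 61.91298 = 0.5853686 u
Converting to energy: 0.5853686 u × 931.49 MeV/u = 545.265 MeV
BE/A = 545.265 MeV / 62 = 8.7946 MeV/nucleon

8.79 MeV/nucleon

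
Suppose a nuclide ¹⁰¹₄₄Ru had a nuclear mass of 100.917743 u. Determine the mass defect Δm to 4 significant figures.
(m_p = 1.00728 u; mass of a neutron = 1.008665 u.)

0.8965 u

Total constituent mass: 44 × 1.00728 + 57 × 1.008665 = 101.814225 u
Δm = 101.814225 − 100.917743 = 0.896482 u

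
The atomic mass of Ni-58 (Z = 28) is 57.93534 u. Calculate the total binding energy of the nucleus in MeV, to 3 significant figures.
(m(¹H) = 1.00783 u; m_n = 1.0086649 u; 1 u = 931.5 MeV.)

507 MeV

Σm = 28·m(¹H) + 30·m_n = 28.21924 + 30.2599470 = 58.4791870 u
Mass defect Δm = 58.4791870 − 57.93534 = 0.5438470 u
E_B = 0.5438470 × 931.5 = 506.593 MeV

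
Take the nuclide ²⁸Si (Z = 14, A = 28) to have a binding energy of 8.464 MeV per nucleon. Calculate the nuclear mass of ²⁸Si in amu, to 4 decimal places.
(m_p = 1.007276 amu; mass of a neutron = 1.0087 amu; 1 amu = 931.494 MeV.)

Total binding energy = 28 × 8.464 = 236.992 MeV
Mass defect = 236.992 MeV / (931.494 MeV/amu) = 0.254421 amu
Constituent mass = 14(1.007276) + 14(1.0087) = 28.223664 amu
Nuclear mass = 28.223664 − 0.254421 = 27.969243 amu ≈ 27.9692 amu (to 4 decimal places)

27.9692 amu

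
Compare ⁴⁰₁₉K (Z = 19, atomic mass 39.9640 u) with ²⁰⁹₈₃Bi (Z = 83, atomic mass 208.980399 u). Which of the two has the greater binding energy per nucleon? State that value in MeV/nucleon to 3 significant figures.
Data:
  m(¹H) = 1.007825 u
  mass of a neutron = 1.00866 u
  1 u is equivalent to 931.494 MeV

⁴⁰₁₉K: Σm = 19(1.007825) + 21(1.00866) = 40.330535 u; Δm = 0.366535 u; E_B = 341.43 MeV; E_B/A = 8.536 MeV
²⁰⁹₈₃Bi: Σm = 83(1.007825) + 126(1.00866) = 210.740635 u; Δm = 1.760236 u; E_B = 1639.6 MeV; E_B/A = 7.845 MeV
⁴⁰₁₉K has the higher binding energy per nucleon, so it is the more tightly bound nucleus.

⁴⁰₁₉K; 8.54 MeV/nucleon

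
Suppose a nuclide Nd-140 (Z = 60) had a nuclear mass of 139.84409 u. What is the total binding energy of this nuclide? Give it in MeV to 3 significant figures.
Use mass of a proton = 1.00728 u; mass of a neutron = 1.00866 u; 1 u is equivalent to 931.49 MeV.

1200 MeV

The nucleus contains 60 protons and 140 − 60 = 80 neutrons.
Total constituent mass: 60 × 1.00728 + 80 × 1.00866 = 141.12960 u
Δm = 141.12960 − 139.84409 = 1.28551 u
Converting to energy: 1.28551 u × 931.49 MeV/u = 1197.44 MeV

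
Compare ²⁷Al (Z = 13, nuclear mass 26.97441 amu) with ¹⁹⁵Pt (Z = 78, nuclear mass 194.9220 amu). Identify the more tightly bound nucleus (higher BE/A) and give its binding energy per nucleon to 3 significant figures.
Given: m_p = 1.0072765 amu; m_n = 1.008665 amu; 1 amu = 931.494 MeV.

²⁷Al: Σm = 13(1.0072765) + 14(1.008665) = 27.2159045 amu; Δm = 0.2414945 amu; E_B = 224.951 MeV; E_B/A = 8.332 MeV
¹⁹⁵Pt: Σm = 78(1.0072765) + 117(1.008665) = 196.5813720 amu; Δm = 1.6593720 amu; E_B = 1545.7 MeV; E_B/A = 7.927 MeV
²⁷Al has the higher binding energy per nucleon, so it is the more tightly bound nucleus.

²⁷Al; 8.33 MeV/nucleon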